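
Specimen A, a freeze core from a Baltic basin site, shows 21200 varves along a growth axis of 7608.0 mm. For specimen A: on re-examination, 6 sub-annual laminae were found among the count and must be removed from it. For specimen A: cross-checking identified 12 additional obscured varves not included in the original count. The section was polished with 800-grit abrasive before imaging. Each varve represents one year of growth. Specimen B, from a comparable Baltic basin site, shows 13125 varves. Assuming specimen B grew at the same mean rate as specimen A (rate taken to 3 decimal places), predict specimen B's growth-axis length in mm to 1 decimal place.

Specimen A: adjusted count: 21200 − 6 + 12 = 21206 varves.
A: Extension rate ≈ 7608.0 / 21206 = 0.359 mm per year.
Length of B = 0.359 × 13125 = 4711.9 mm.

4711.9 mm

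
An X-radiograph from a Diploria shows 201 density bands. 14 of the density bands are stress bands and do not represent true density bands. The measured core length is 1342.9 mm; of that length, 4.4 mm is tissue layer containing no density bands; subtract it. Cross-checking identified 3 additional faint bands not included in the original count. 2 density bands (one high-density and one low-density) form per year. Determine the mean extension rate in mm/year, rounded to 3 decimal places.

After corrections the count is 201 − 14 + 3 = 190 density bands.
Dividing by 2 density bands per year: 190 / 2 = 95 years.
The growth record spans 1342.9 − 4.4 = 1338.5 mm.
1338.5 mm over 95 years gives 1338.5 / 95 ≈ 14.089 mm/year.

14.089 mm/year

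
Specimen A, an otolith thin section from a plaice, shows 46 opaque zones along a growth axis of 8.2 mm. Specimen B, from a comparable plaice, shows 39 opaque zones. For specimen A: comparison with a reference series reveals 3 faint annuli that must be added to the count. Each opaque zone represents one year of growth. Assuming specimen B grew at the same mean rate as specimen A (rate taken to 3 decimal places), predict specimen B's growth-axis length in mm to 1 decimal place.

Specimen A: after corrections the count is 46 + 3 = 49 opaque zones.
A: Mean rate = 8.2 mm / 49 years ≈ 0.167 mm/year.
For B, 0.167 mm/year × 39 years = 6.5 mm.

6.5 mm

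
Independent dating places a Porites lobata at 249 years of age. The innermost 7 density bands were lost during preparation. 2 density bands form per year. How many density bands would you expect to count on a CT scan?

Expected density bands: 249 × 2 = 498.
Subtracting the 7 density bands not captured gives 498 − 7 = 491 density bands in the record.

491 density bands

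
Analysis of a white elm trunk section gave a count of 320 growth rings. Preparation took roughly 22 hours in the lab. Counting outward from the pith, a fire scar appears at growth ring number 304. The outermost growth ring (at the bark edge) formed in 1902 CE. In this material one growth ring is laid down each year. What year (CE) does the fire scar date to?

1886 CE

320 − 304 = 16 growth rings lie beyond the fire scar toward the bark edge.
The growth ring at the bark edge is 1902 CE, so the fire scar dates to 1902 − 16 = 1886 CE.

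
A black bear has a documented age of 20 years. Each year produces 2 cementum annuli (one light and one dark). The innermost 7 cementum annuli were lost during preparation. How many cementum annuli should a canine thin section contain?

33 cementum annuli

With 2 cementum annuli per year, 20 years would produce 20 × 2 = 40 cementum annuli.
Less the 7 uncaptured cementum annuli: 40 − 7 = 33.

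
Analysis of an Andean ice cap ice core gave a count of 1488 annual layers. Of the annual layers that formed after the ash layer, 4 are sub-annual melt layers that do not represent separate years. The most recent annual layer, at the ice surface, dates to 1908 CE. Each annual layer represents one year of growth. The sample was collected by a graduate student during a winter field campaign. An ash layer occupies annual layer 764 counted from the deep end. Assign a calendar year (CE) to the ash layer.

Between annual layer 764 and the ice surface there are 1488 − 764 = 724 annual layers.
724 − 4 false = 720 true annual layers after the ash layer.
1908 − 720 = 1188 CE.

1188 CE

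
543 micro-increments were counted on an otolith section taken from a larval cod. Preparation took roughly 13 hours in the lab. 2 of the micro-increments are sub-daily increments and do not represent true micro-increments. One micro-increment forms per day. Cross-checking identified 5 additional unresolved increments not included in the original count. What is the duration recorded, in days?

Adjusted count: 543 − 2 + 5 = 546 micro-increments.
With a one-to-one micro-increment periodicity this is 546 days.

546 d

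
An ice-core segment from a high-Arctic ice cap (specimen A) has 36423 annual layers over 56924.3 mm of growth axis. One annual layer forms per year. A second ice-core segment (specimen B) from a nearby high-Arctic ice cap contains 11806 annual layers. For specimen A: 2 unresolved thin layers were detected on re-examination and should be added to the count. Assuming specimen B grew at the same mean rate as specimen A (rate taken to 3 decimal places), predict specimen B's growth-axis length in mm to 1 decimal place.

Specimen A: adjusted count: 36423 + 2 = 36425 annual layers.
A: Mean rate = 56924.3 mm / 36425 years ≈ 1.563 mm/yr.
B's length ≈ 1.563 × 11806 = 18452.8 mm.

18452.8 mm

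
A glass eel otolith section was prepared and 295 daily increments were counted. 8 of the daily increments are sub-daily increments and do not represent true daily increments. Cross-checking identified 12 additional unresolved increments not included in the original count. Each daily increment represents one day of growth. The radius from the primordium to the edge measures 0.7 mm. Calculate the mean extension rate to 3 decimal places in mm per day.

After corrections the count is 295 − 8 + 12 = 299 daily increments.
Mean rate = 0.7 mm / 299 days ≈ 0.002 mm per day.

0.002 mm per day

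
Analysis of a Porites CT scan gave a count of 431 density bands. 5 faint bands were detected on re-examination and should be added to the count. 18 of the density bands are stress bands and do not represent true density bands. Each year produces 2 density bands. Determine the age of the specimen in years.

True density band count = 431 − 18 + 5 = 418.
Dividing by 2 density bands per year: 418 / 2 = 209 years.

209 years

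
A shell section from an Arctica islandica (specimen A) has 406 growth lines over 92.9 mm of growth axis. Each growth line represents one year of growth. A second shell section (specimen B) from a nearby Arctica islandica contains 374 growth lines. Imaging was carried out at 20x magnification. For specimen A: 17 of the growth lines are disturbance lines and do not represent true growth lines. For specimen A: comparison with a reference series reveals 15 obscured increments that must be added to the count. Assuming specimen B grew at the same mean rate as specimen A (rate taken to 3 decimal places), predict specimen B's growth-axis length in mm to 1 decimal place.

Specimen A: true growth line count = 406 − 17 + 15 = 404.
A: 92.9 mm over 404 years gives 92.9 / 404 ≈ 0.230 mm per year.
For B, 0.230 mm/year × 374 years = 86.0 mm.

86.0 mm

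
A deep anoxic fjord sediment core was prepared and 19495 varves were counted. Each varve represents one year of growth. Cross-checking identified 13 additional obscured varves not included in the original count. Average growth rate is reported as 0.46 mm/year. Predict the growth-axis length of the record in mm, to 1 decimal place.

Correcting the raw count gives 19495 + 13 = 19508 true varves.
19508 years at 0.46 mm/year gives 0.46 × 19508 = 8973.7 mm.

8973.7 mm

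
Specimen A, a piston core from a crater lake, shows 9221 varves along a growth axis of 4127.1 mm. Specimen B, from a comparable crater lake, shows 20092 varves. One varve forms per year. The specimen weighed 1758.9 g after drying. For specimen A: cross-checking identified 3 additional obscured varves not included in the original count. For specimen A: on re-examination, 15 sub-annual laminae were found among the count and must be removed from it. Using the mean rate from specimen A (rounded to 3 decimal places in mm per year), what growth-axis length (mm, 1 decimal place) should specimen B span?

Specimen A: after corrections the count is 9221 − 15 + 3 = 9209 varves.
A: Mean rate = 4127.1 mm / 9209 years ≈ 0.448 mm/yr.
Length of B = 0.448 × 20092 = 9001.2 mm.

9001.2 mm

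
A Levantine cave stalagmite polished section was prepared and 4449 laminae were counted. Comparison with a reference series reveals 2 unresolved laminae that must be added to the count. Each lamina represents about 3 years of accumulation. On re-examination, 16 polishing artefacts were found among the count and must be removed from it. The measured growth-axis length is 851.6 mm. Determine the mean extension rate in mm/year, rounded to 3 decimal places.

0.064 mm/year

Correcting the raw count gives 4449 − 16 + 2 = 4435 true laminae.
Multiplying by 3 years per lamina: 4435 × 3 = 13305 years.
Mean rate = 851.6 mm / 13305 years ≈ 0.064 mm/year.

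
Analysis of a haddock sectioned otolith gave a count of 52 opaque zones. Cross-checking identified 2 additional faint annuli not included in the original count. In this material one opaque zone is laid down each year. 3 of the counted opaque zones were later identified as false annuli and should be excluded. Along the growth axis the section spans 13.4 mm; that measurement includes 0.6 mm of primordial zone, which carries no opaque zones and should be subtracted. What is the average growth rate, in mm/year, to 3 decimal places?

0.251 mm/year

True opaque zone count = 52 − 3 + 2 = 51.
The growth record spans 13.4 − 0.6 = 12.8 mm.
Mean rate = 12.8 mm / 51 years ≈ 0.251 mm/year.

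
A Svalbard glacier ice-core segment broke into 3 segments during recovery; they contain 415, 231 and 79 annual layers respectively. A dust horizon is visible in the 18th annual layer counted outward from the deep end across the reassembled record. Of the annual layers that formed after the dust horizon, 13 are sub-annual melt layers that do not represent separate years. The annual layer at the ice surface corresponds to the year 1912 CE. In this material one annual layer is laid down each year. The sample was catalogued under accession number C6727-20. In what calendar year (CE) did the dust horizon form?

Total annual layers = 415 + 231 + 79 = 725.
Between annual layer 18 and the ice surface there are 725 − 18 = 707 annual layers.
Removing the 13 false annual layers leaves 707 − 13 = 694 true annual layers beyond the dust horizon.
1912 − 694 = 1218 CE.

1218 CE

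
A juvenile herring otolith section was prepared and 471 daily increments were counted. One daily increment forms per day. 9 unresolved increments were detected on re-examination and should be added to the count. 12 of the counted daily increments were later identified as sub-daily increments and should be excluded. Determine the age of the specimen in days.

After corrections the count is 471 − 12 + 9 = 468 daily increments.
One daily increment per day makes the duration 468 days.

468 days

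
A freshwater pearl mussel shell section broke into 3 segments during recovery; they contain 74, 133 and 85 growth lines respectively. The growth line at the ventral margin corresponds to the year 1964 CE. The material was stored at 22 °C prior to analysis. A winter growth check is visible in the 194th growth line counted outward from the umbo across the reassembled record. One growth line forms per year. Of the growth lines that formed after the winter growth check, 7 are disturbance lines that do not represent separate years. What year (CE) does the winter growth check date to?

1873 CE

Total growth lines = 74 + 133 + 85 = 292.
292 − 194 = 98 growth lines lie beyond the winter growth check toward the ventral margin.
Removing the 7 false growth lines leaves 98 − 7 = 91 true growth lines beyond the winter growth check.
The growth line at the ventral margin is 1964 CE, so the winter growth check dates to 1964 − 91 = 1873 CE.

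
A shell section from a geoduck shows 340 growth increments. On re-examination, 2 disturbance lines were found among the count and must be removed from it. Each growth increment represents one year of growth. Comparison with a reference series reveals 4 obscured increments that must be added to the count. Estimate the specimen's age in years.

Adjusted count: 340 − 2 + 4 = 342 growth increments.
With a one-to-one growth increment periodicity this is 342 years.

342 years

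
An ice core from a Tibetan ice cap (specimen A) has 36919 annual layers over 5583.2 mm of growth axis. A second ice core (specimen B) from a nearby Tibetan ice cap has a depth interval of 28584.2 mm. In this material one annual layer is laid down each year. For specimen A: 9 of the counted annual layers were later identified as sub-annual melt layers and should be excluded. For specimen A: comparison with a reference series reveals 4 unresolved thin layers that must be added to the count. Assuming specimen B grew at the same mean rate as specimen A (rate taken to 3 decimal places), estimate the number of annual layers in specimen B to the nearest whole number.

189299 annual layers

Specimen A: correcting the raw count gives 36919 − 9 + 4 = 36914 true annual layers.
A: Mean rate = 5583.2 mm / 36914 years ≈ 0.151 mm per year.
B spans 28584.2 / 0.151 = 189299.34 years ≈ 189299 annual layers.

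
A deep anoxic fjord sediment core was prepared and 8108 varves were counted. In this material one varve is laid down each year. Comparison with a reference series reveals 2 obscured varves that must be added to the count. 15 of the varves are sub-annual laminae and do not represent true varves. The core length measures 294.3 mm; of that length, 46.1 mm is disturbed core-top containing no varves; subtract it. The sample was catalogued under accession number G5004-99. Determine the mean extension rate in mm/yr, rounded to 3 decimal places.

0.031 mm/yr

Correcting the raw count gives 8108 − 15 + 2 = 8095 true varves.
The growth record spans 294.3 − 46.1 = 248.2 mm.
248.2 mm over 8095 years gives 248.2 / 8095 ≈ 0.031 mm/yr.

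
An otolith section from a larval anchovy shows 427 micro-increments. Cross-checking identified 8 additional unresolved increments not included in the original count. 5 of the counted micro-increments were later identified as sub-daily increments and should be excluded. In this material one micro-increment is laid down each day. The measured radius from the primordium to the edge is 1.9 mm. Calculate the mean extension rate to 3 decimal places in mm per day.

After corrections the count is 427 − 5 + 8 = 430 micro-increments.
Extension rate ≈ 1.9 / 430 = 0.004 mm per day.

0.004 mm per day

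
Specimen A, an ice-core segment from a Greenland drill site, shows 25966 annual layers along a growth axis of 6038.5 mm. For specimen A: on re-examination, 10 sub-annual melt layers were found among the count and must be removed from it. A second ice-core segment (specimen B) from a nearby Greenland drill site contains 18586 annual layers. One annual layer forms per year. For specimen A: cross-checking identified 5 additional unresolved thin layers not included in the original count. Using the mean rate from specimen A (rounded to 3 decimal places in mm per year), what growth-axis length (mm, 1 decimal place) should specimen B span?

4330.5 mm

Specimen A: correcting the raw count gives 25966 − 10 + 5 = 25961 true annual layers.
A: Extension rate ≈ 6038.5 / 25961 = 0.233 mm per year.
Length of B = 0.233 × 18586 = 4330.5 mm.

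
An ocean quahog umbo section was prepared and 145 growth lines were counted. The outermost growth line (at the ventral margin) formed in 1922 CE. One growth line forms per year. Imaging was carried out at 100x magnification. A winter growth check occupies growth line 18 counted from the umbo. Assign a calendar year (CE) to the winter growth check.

1795 CE

The winter growth check sits at growth line 18 from the umbo, so 145 − 18 = 127 growth lines formed after it.
1922 − 127 = 1795 CE.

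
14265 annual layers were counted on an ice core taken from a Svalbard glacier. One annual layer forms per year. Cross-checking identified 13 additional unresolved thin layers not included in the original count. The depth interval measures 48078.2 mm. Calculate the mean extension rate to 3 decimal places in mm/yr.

3.367 mm/yr

Correcting the raw count gives 14265 + 13 = 14278 true annual layers.
Extension rate ≈ 48078.2 / 14278 = 3.367 mm/yr.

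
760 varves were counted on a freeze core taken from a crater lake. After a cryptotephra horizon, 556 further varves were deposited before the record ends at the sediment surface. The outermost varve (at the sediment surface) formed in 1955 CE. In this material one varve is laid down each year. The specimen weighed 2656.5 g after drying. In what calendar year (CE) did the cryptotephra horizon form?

There are 556 varves younger than the cryptotephra horizon.
The varve at the sediment surface is 1955 CE, so the cryptotephra horizon dates to 1955 − 556 = 1399 CE.

1399 CE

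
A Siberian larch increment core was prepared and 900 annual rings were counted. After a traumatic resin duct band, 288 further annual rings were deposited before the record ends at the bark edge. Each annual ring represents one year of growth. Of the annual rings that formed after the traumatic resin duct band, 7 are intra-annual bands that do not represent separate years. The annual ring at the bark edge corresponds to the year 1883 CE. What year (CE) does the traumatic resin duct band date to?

288 annual rings formed after the traumatic resin duct band.
288 − 7 false = 281 true annual rings after the traumatic resin duct band.
The annual ring at the bark edge is 1883 CE, so the traumatic resin duct band dates to 1883 − 281 = 1602 CE.

1602 CE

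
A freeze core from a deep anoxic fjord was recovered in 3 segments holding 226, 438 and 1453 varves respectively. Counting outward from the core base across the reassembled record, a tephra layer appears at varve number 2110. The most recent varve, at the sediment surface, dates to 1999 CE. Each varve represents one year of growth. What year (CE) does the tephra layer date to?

1992 CE

Total varves = 226 + 438 + 1453 = 2117.
Between varve 2110 and the sediment surface there are 2117 − 2110 = 7 varves.
The varve at the sediment surface is 1999 CE, so the tephra layer dates to 1999 − 7 = 1992 CE.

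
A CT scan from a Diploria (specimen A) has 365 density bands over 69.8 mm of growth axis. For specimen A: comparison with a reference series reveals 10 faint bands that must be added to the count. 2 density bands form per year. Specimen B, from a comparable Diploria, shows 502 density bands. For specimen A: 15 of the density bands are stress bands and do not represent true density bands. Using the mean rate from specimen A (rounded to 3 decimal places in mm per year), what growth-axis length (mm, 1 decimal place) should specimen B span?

97.4 mm

Specimen A: after corrections the count is 365 − 15 + 10 = 360 density bands.
Specimen A: 360 density bands at 2 per year is 360 / 2 = 180 years.
A: Mean rate = 69.8 mm / 180 years ≈ 0.388 mm/year.
Specimen B: 502 density bands at 2 per year is 502 / 2 = 251 years. For B, 0.388 mm/year × 251 years = 97.4 mm.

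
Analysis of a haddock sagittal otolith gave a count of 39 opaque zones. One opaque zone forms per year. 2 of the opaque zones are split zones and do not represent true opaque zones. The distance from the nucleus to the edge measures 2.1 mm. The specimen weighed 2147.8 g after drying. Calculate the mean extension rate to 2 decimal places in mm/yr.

True opaque zone count = 39 − 2 = 37.
Mean rate = 2.1 mm / 37 years ≈ 0.06 mm/yr.

0.06 mm/yr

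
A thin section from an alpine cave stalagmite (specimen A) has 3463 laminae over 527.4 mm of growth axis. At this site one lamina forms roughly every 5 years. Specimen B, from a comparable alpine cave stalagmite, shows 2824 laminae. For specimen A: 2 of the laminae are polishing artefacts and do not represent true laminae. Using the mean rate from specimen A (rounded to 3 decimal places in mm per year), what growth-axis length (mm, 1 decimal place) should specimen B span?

Specimen A: after corrections the count is 3463 − 2 = 3461 laminae.
Specimen A: 3461 laminae at 5 years each span 3461 × 5 = 17305 years.
A: Mean rate = 527.4 mm / 17305 years ≈ 0.030 mm/year.
Specimen B: 2824 laminae at 5 years each span 2824 × 5 = 14120 years. Length of B = 0.030 × 14120 = 423.6 mm.

423.6 mm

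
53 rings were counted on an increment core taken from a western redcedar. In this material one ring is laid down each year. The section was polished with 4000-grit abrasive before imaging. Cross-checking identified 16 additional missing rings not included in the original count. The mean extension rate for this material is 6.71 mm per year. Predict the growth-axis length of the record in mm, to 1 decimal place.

Adjusted count: 53 + 16 = 69 rings.
Predicted length = 6.71 mm/year × 69 years = 463.0 mm.

463.0 mm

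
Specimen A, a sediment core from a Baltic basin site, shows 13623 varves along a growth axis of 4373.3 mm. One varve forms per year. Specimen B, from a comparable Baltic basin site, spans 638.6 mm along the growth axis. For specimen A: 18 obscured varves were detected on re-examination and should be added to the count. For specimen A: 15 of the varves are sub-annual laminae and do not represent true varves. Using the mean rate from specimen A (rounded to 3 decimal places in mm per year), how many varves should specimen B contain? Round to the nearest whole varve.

Specimen A: true varve count = 13623 − 15 + 18 = 13626.
A: Mean rate = 4373.3 mm / 13626 years ≈ 0.321 mm/yr.
Specimen B: 638.6 mm / 0.321 mm per year = 1989.41 years ≈ 1989 varves.

1989 varves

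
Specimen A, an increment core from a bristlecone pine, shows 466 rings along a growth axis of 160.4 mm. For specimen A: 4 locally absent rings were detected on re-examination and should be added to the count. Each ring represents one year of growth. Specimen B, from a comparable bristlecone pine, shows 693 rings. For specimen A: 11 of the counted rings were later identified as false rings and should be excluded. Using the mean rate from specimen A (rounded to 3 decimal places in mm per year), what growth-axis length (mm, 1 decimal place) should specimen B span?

Specimen A: after corrections the count is 466 − 11 + 4 = 459 rings.
A: 160.4 mm over 459 years gives 160.4 / 459 ≈ 0.349 mm/year.
For B, 0.349 mm/year × 693 years = 241.9 mm.

241.9 mm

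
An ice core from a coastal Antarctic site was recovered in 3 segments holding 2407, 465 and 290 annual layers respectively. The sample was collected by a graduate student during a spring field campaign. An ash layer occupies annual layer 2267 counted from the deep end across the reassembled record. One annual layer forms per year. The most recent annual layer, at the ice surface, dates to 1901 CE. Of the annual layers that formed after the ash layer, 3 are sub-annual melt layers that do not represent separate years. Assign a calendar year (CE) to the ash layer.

1009 CE

Total annual layers = 2407 + 465 + 290 = 3162.
Between annual layer 2267 and the ice surface there are 3162 − 2267 = 895 annual layers.
Excluding 3 false annual layers: 895 − 3 = 892.
Counting back 892 years from 1901 CE places the ash layer in 1901 − 892 = 1009 CE.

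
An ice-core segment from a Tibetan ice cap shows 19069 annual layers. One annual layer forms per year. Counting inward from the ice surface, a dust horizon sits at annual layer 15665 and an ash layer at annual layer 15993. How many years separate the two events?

Separation: 15993 − 15665 = 328 annual layers.
One annual layer per year makes the interval 328 years.

328 years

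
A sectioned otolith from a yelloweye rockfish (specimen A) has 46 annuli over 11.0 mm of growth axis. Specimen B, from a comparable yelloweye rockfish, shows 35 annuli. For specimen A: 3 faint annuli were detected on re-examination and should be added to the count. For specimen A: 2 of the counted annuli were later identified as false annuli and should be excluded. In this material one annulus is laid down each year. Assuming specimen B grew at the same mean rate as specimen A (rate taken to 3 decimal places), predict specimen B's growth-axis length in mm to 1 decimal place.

8.2 mm

Specimen A: adjusted count: 46 − 2 + 3 = 47 annuli.
A: 11.0 mm over 47 years gives 11.0 / 47 ≈ 0.234 mm/year.
Length of B = 0.234 × 35 = 8.2 mm.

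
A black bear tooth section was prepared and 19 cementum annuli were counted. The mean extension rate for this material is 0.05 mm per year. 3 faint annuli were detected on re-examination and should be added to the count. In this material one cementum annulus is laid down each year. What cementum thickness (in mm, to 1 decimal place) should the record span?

1.1 mm

Adjusted count: 19 + 3 = 22 cementum annuli.
Length ≈ 0.05 × 22 = 1.1 mm.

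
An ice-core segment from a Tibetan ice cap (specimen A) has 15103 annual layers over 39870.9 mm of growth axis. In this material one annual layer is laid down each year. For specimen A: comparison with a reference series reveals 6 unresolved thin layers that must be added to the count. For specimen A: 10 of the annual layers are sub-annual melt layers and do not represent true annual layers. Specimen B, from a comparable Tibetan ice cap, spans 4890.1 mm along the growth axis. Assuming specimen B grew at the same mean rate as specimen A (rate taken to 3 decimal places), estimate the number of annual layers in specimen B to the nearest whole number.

Specimen A: after corrections the count is 15103 − 10 + 6 = 15099 annual layers.
A: Extension rate ≈ 39870.9 / 15099 = 2.641 mm/yr.
B spans 4890.1 / 2.641 = 1851.61 years ≈ 1852 annual layers.

1852 annual layers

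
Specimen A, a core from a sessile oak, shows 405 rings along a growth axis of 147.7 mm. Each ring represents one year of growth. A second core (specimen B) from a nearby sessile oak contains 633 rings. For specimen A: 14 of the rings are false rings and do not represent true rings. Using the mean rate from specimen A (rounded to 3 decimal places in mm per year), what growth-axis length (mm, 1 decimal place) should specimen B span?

Specimen A: after corrections the count is 405 − 14 = 391 rings.
A: Mean rate = 147.7 mm / 391 years ≈ 0.378 mm/year.
For B, 0.378 mm/year × 633 years = 239.3 mm.

239.3 mm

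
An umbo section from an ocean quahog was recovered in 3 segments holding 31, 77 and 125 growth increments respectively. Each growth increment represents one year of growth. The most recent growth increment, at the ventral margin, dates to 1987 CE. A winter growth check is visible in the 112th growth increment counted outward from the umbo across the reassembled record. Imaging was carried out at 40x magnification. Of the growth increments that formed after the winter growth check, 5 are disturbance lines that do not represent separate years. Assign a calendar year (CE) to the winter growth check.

1871 CE

Total growth increments = 31 + 77 + 125 = 233.
The winter growth check sits at growth increment 112 from the umbo, so 233 − 112 = 121 growth increments formed after it.
Removing the 5 false growth increments leaves 121 − 5 = 116 true growth increments beyond the winter growth check.
The growth increment at the ventral margin is 1987 CE, so the winter growth check dates to 1987 − 116 = 1871 CE.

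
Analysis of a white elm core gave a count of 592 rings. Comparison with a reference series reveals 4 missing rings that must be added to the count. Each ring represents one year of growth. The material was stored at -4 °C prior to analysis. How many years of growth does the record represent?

True ring count = 592 + 4 = 596.
With a one-to-one ring periodicity this is 596 years.

596 yr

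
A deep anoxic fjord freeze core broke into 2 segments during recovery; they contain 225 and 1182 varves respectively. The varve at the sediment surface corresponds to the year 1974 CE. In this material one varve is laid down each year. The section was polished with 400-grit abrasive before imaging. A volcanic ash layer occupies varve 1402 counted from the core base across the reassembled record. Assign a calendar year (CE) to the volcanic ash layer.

1969 CE

Total varves = 225 + 1182 = 1407.
Between varve 1402 and the sediment surface there are 1407 − 1402 = 5 varves.
The varve at the sediment surface is 1974 CE, so the volcanic ash layer dates to 1974 − 5 = 1969 CE.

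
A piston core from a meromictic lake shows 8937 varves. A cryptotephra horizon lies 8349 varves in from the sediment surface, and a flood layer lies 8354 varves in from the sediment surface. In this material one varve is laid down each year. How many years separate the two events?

Separation: 8354 − 8349 = 5 varves.
At one varve per year, 5 years elapsed between them.

5 years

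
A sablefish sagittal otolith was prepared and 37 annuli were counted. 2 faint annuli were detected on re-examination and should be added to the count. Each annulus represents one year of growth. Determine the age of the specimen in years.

39 yr

Correcting the raw count gives 37 + 2 = 39 true annuli.
At one annulus per year, that is 39 years.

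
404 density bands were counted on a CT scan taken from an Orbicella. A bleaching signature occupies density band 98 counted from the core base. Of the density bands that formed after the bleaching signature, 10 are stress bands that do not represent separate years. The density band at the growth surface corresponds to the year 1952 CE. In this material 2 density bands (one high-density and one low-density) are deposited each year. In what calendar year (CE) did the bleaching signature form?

1804 CE

The bleaching signature sits at density band 98 from the core base, so 404 − 98 = 306 density bands formed after it.
Excluding 10 false density bands: 306 − 10 = 296.
With 2 density bands per year, 296 / 2 = 148 years.
The density band at the growth surface is 1952 CE, so the bleaching signature dates to 1952 − 148 = 1804 CE.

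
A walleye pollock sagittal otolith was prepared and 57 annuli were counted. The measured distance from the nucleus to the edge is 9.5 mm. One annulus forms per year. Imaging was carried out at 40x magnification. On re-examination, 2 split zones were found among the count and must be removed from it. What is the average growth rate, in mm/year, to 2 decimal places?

0.17 mm/year

Adjusted count: 57 − 2 = 55 annuli.
9.5 mm over 55 years gives 9.5 / 55 ≈ 0.17 mm/year.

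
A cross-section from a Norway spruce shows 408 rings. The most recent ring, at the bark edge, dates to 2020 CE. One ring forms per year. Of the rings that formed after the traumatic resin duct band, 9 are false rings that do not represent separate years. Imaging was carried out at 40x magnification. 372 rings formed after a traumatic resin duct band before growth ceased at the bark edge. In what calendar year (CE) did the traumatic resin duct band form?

372 rings post-date the traumatic resin duct band.
Removing the 9 false rings leaves 372 − 9 = 363 true rings beyond the traumatic resin duct band.
The ring at the bark edge is 2020 CE, so the traumatic resin duct band dates to 2020 − 363 = 1657 CE.

1657 CE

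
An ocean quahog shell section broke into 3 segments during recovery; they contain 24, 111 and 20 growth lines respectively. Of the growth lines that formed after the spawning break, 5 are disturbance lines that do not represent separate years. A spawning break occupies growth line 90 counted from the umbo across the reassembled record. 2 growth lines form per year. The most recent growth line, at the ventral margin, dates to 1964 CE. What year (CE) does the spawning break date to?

1934 CE

Total growth lines = 24 + 111 + 20 = 155.
155 − 90 = 65 growth lines lie beyond the spawning break toward the ventral margin.
65 − 5 false = 60 true growth lines after the spawning break.
60 growth lines at 2 per year is 60 / 2 = 30 years.
Counting back 30 years from 1964 CE places the spawning break in 1964 − 30 = 1934 CE.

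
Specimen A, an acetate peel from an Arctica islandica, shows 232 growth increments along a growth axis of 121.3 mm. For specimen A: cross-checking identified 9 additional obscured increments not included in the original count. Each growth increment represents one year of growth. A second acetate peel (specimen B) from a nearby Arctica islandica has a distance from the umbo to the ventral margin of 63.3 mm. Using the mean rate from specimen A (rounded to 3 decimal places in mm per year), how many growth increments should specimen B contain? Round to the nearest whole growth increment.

126 growth increments

Specimen A: true growth increment count = 232 + 9 = 241.
A: 121.3 mm over 241 years gives 121.3 / 241 ≈ 0.503 mm per year.
B spans 63.3 / 0.503 = 125.84 years ≈ 126 growth increments.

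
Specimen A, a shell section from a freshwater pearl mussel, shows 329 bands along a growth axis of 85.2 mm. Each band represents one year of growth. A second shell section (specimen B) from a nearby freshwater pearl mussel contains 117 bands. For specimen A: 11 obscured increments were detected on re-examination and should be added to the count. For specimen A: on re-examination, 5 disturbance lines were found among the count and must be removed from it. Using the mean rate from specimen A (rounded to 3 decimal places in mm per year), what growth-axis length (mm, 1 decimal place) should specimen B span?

Specimen A: adjusted count: 329 − 5 + 11 = 335 bands.
A: 85.2 mm over 335 years gives 85.2 / 335 ≈ 0.254 mm/year.
For B, 0.254 mm/year × 117 years = 29.7 mm.

29.7 mm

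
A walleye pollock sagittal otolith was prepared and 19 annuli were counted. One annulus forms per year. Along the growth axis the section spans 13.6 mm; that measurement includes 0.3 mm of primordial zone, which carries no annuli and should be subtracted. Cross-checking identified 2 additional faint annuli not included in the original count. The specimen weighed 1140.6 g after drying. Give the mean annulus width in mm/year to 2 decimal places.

0.63 mm/year

After corrections the count is 19 + 2 = 21 annuli.
The growth record spans 13.6 − 0.3 = 13.3 mm.
Extension rate ≈ 13.3 / 21 = 0.63 mm/year.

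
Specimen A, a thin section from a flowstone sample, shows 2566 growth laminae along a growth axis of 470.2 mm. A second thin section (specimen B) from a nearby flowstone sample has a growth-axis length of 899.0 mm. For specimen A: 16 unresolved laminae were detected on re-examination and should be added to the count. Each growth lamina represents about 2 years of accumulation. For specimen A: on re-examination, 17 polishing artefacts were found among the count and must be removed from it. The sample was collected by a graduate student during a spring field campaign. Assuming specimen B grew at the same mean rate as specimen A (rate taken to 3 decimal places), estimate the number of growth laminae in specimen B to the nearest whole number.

4886 growth laminae

Specimen A: adjusted count: 2566 − 17 + 16 = 2565 growth laminae.
Specimen A: 2565 growth laminae at 2 years each span 2565 × 2 = 5130 years.
A: Mean rate = 470.2 mm / 5130 years ≈ 0.092 mm/year.
B spans 899.0 / 0.092 = 9771.74 years; at 2 years per growth lamina that is 9771.74 / 2 ≈ 4886 growth laminae.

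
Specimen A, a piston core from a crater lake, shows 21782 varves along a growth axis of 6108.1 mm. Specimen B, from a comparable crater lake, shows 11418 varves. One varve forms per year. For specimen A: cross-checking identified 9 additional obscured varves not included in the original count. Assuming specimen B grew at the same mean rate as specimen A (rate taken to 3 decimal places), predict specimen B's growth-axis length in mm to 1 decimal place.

3197.0 mm

Specimen A: correcting the raw count gives 21782 + 9 = 21791 true varves.
A: Extension rate ≈ 6108.1 / 21791 = 0.280 mm/yr.
For B, 0.280 mm/year × 11418 years = 3197.0 mm.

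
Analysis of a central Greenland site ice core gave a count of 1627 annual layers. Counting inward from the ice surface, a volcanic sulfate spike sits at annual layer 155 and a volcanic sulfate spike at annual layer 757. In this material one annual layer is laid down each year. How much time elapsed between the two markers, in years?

602 yr

757 − 155 = 602 annual layers lie between the two events.
One annual layer per year makes the interval 602 years.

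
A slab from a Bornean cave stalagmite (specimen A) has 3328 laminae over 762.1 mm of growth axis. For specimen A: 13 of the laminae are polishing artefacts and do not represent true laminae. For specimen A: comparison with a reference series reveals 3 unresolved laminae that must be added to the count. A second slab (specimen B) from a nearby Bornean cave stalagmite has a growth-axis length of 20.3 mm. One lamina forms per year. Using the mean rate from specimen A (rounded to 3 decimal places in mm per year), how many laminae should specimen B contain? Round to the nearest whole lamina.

Specimen A: adjusted count: 3328 − 13 + 3 = 3318 laminae.
A: 762.1 mm over 3318 years gives 762.1 / 3318 ≈ 0.230 mm/year.
B spans 20.3 / 0.230 = 88.26 years ≈ 88 laminae.

88 laminae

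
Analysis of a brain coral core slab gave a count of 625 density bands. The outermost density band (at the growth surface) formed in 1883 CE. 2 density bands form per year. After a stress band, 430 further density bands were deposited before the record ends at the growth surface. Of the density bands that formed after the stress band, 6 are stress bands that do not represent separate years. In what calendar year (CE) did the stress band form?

1671 CE

430 density bands post-date the stress band.
Excluding 6 false density bands: 430 − 6 = 424.
With 2 density bands per year, 424 / 2 = 212 years.
Counting back 212 years from 1883 CE places the stress band in 1883 − 212 = 1671 CE.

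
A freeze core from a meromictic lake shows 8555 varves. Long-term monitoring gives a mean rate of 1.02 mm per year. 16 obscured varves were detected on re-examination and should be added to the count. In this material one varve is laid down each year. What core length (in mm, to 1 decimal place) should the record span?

Adjusted count: 8555 + 16 = 8571 varves.
Predicted length = 1.02 mm/year × 8571 years = 8742.4 mm.

8742.4 mm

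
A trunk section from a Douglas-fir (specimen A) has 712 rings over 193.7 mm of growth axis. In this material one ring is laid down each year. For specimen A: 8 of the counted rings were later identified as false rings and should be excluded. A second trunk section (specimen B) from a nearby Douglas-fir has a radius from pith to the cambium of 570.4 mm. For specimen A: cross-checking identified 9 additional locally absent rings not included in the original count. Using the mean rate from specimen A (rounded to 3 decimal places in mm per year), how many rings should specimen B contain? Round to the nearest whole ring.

Specimen A: after corrections the count is 712 − 8 + 9 = 713 rings.
A: Mean rate = 193.7 mm / 713 years ≈ 0.272 mm per year.
B spans 570.4 / 0.272 = 2097.06 years ≈ 2097 rings.

2097 rings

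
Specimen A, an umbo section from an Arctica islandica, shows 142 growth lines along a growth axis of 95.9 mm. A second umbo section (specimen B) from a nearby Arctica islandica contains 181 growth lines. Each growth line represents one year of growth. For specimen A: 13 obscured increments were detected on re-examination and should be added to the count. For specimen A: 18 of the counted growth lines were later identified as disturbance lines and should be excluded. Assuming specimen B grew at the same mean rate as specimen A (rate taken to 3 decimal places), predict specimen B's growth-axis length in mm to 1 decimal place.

126.7 mm

Specimen A: correcting the raw count gives 142 − 18 + 13 = 137 true growth lines.
A: Mean rate = 95.9 mm / 137 years ≈ 0.700 mm per year.
Length of B = 0.700 × 181 = 126.7 mm.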